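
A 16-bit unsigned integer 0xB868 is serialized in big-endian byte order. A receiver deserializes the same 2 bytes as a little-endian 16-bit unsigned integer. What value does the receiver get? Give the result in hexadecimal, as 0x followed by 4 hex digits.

Stored big-endian, the bytes at ascending addresses are B8 68.
Read back as little-endian, the first byte is least significant, giving 0x68B8.

0x68B8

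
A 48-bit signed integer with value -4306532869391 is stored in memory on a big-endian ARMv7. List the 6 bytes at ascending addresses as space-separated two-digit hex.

Two's complement of -4306532869391 in 48 bits: 4306532869391 = 0x03EAB15CA50F; invert → 0xFC154EA35AF0; add 1 → 0xFC154EA35AF1.
Split into bytes (most-significant first): FC 15 4E A3 5A F1.
In big-endian order the high byte comes first in memory.
So the memory order matches the most-significant-first order: FC 15 4E A3 5A F1.

FC 15 4E A3 5A F1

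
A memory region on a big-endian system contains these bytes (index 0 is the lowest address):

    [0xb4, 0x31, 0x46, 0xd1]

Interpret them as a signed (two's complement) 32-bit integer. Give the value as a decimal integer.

-1271839023

In big-endian order the high byte comes first in memory.
The bytes are already most-significant first: 0xB43146D1.
Top bit is set, so as a signed 32-bit value this is 0xB43146D1 − 2^32 = -1271839023.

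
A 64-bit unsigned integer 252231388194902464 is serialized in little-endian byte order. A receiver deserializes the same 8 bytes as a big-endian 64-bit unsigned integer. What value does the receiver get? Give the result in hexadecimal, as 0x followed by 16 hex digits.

252231388194902464 in 64-bit hexadecimal is 0x03801B1C768F91C0.
Stored little-endian, the bytes at ascending addresses are C0 91 8F 76 1C 1B 80 03.
Read back as big-endian, the last byte is least significant, giving 0xC0918F761C1B8003.

0xC0918F761C1B8003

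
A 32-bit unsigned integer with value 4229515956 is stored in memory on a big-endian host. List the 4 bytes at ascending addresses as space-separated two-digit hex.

4229515956 in hexadecimal, padded to 32 bits, is 0xFC194AB4.
Split into bytes (most-significant first): FC 19 4A B4.
Big-endian stores the most-significant byte at the lowest address.
So the memory order matches the most-significant-first order: FC 19 4A B4.

FC 19 4A B4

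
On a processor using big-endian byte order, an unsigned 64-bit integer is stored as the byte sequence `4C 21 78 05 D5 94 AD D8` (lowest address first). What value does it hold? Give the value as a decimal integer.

In big-endian order the high byte comes first in memory.
The bytes are already most-significant first: 0x4C217805D594ADD8.
0x4C217805D594ADD8 = 5485797787567435224.

5485797787567435224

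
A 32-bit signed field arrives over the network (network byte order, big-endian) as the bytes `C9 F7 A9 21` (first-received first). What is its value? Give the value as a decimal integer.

-906516191

Big-endian: lowest address holds the most-significant byte.
The bytes are already most-significant first: 0xC9F7A921.
Top bit is set, so as a signed 32-bit value this is 0xC9F7A921 − 2^32 = -906516191.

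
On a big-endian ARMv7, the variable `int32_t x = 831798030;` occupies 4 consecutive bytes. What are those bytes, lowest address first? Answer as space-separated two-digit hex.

31 94 3B 0E

831798030 in hexadecimal, padded to 32 bits, is 0x31943B0E.
Split into bytes (most-significant first): 31 94 3B 0E.
Big-endian stores the most-significant byte at the lowest address.
So the memory order matches the most-significant-first order: 31 94 3B 0E.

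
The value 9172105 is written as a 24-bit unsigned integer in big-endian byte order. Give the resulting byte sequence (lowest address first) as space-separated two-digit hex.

8B F4 89

9172105 in hexadecimal, padded to 24 bits, is 0x8BF489.
Split into bytes (most-significant first): 8B F4 89.
Big-endian: lowest address holds the most-significant byte.
So the memory order matches the most-significant-first order: 8B F4 89.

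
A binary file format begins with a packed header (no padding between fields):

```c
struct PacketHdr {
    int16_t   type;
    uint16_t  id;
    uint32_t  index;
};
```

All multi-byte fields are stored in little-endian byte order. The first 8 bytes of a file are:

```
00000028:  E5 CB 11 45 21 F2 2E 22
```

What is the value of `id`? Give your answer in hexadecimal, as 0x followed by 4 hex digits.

0x4511

`id` follows `type` (2 bytes), so it starts at byte offset 2 and occupies 2 bytes.
Bytes at offsets 2..3: 11 45.
Little-endian: lowest address holds the least-significant byte.
Reassemble most-significant byte first: 45 11 → 0x4511.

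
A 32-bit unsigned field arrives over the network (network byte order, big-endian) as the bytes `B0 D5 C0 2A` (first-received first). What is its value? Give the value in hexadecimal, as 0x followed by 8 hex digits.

Big-endian stores the most-significant byte at the lowest address.
The bytes are already most-significant first: 0xB0D5C02A.

0xB0D5C02A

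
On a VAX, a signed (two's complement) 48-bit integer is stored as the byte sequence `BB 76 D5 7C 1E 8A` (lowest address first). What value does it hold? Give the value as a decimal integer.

In little-endian order the low byte comes first in memory.
Reassemble most-significant byte first: 8A 1E 7C D5 76 BB → 0x8A1E7CD576BB.
Top bit is set, so as a signed 48-bit value this is 0x8A1E7CD576BB − 2^48 = -129611428694341.

-129611428694341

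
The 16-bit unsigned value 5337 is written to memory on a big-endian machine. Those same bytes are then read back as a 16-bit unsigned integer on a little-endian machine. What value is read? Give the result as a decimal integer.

5337 in 16-bit hexadecimal is 0x14D9.
Stored big-endian, the bytes at ascending addresses are 14 D9.
Read back as little-endian, the first byte is least significant, giving 0xD914.
0xD914 = 55572.

55572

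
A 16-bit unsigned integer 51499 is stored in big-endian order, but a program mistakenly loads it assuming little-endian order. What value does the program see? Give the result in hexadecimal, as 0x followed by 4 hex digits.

0x2BC9

51499 in 16-bit hexadecimal is 0xC92B.
Stored big-endian, the bytes at ascending addresses are C9 2B.
Read back as little-endian, the first byte is least significant, giving 0x2BC9.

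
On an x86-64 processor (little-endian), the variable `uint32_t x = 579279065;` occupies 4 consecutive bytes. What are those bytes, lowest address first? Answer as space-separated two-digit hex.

D9 18 87 22

579279065 in hexadecimal, padded to 32 bits, is 0x228718D9.
Split into bytes (most-significant first): 22 87 18 D9.
Little-endian: lowest address holds the least-significant byte.
So at ascending addresses the bytes are D9 18 87 22.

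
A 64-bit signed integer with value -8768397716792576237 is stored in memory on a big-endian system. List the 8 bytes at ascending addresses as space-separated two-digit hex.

Two's complement of -8768397716792576237 in 64 bits: 8768397716792576237 = 0x79AF9B4436C488ED; invert → 0x865064BBC93B7712; add 1 → 0x865064BBC93B7713.
Split into bytes (most-significant first): 86 50 64 BB C9 3B 77 13.
In big-endian order the high byte comes first in memory.
So the memory order matches the most-significant-first order: 86 50 64 BB C9 3B 77 13.

86 50 64 BB C9 3B 77 13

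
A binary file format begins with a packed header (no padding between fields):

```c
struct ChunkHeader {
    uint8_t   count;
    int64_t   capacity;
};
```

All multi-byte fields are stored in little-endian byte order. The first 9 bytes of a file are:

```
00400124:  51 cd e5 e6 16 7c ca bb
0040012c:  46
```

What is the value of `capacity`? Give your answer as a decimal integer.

5096890037608834509

`capacity` follows `count` (1 byte), so it starts at byte offset 1 and occupies 8 bytes.
Bytes at offsets 1..8: CD E5 E6 16 7C CA BB 46.
Little-endian stores the least-significant byte at the lowest address.
Reassemble most-significant byte first: 46 BB CA 7C 16 E6 E5 CD → 0x46BBCA7C16E6E5CD.
0x46BBCA7C16E6E5CD = 5096890037608834509.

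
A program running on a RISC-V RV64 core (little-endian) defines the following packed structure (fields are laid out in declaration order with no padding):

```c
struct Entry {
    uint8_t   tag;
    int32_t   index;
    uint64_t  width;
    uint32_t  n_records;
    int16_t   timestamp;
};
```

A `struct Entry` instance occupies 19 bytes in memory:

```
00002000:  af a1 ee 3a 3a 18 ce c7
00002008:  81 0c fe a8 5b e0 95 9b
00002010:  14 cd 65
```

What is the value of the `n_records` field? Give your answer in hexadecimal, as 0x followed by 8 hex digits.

`n_records` follows `tag` (1 B), `index` (4 B), `width` (8 B), so it starts at offset 1 + 4 + 8 = 13 and occupies 4 bytes.
Bytes at offsets 13..16: E0 95 9B 14.
Little-endian: lowest address holds the least-significant byte.
Reassemble most-significant byte first: 14 9B 95 E0 → 0x149B95E0.

0x149B95E0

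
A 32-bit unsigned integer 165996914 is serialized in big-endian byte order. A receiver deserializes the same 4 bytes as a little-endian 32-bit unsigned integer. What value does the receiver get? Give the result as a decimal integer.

165996914 in 32-bit hexadecimal is 0x09E4E972.
Stored big-endian, the bytes at ascending addresses are 09 E4 E9 72.
Read back as little-endian, the first byte is least significant, giving 0x72E9E409.
0x72E9E409 = 1927930889.

1927930889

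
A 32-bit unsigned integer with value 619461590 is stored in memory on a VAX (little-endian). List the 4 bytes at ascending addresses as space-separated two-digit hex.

D6 3B EC 24

619461590 in hexadecimal, padded to 32 bits, is 0x24EC3BD6.
Split into bytes (most-significant first): 24 EC 3B D6.
Little-endian stores the least-significant byte at the lowest address.
So at ascending addresses the bytes are D6 3B EC 24.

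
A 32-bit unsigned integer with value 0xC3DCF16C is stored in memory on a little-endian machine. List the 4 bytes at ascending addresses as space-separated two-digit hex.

6C F1 DC C3

Split into bytes (most-significant first): C3 DC F1 6C.
Little-endian stores the least-significant byte at the lowest address.
So at ascending addresses the bytes are 6C F1 DC C3.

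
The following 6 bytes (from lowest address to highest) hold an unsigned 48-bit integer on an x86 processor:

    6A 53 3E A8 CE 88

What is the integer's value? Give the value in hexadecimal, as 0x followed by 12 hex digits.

Little-endian: lowest address holds the least-significant byte.
Reassemble most-significant byte first: 88 CE A8 3E 53 6A → 0x88CEA83E536A.

0x88CEA83E536A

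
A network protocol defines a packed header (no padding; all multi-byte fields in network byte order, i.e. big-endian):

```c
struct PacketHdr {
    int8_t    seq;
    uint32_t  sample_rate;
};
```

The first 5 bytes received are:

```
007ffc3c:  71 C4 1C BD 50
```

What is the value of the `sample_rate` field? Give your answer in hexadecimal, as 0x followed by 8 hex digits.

0xC41CBD50

`sample_rate` follows `seq` (1 byte), so it starts at byte offset 1 and occupies 4 bytes.
Bytes at offsets 1..4: C4 1C BD 50.
Big-endian stores the most-significant byte at the lowest address.
The bytes are already most-significant first: 0xC41CBD50.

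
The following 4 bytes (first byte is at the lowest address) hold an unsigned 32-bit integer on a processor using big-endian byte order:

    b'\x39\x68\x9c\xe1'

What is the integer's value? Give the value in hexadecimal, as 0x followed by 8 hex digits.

Big-endian: lowest address holds the most-significant byte.
The bytes are already most-significant first: 0x39689CE1.

0x39689CE1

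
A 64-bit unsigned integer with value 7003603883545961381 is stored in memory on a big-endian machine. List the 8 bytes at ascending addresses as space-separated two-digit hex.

7003603883545961381 in hexadecimal, padded to 64 bits, is 0x6131CCA01A4DA3A5.
Split into bytes (most-significant first): 61 31 CC A0 1A 4D A3 A5.
Big-endian stores the most-significant byte at the lowest address.
So the memory order matches the most-significant-first order: 61 31 CC A0 1A 4D A3 A5.

61 31 CC A0 1A 4D A3 A5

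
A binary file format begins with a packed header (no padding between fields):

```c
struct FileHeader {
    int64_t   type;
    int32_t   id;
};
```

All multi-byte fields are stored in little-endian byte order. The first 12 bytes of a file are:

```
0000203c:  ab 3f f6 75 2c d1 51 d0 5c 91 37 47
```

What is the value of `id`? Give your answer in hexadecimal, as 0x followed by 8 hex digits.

0x4737915C

`id` follows `type` (8 bytes), so it starts at byte offset 8 and occupies 4 bytes.
Bytes at offsets 8..11: 5C 91 37 47.
In little-endian order the low byte comes first in memory.
Reassemble most-significant byte first: 47 37 91 5C → 0x4737915C.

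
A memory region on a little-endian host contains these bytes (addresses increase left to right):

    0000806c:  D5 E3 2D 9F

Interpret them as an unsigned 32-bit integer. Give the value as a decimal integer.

2670584789

Little-endian stores the least-significant byte at the lowest address.
Reassemble most-significant byte first: 9F 2D E3 D5 → 0x9F2DE3D5.
0x9F2DE3D5 = 2670584789.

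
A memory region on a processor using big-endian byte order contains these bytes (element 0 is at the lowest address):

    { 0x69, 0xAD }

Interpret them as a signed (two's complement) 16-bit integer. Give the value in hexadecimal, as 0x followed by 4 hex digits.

0x69AD

Big-endian stores the most-significant byte at the lowest address.
The bytes are already most-significant first: 0x69AD.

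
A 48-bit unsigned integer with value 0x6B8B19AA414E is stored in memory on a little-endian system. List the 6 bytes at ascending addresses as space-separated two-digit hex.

Split into bytes (most-significant first): 6B 8B 19 AA 41 4E.
In little-endian order the low byte comes first in memory.
So at ascending addresses the bytes are 4E 41 AA 19 8B 6B.

4E 41 AA 19 8B 6B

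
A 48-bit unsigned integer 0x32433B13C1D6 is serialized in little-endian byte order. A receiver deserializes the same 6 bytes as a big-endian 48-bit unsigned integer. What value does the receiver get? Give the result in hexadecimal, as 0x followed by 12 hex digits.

Stored little-endian, the bytes at ascending addresses are D6 C1 13 3B 43 32.
Read back as big-endian, the last byte is least significant, giving 0xD6C1133B4332.

0xD6C1133B4332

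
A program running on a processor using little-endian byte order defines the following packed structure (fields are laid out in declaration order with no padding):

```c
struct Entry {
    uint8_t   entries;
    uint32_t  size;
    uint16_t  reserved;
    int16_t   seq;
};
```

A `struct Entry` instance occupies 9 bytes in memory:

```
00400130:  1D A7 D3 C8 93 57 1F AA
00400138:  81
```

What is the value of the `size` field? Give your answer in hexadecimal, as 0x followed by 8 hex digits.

0x93C8D3A7

`size` follows `entries` (1 byte), so it starts at byte offset 1 and occupies 4 bytes.
Bytes at offsets 1..4: A7 D3 C8 93.
In little-endian order the low byte comes first in memory.
Reassemble most-significant byte first: 93 C8 D3 A7 → 0x93C8D3A7.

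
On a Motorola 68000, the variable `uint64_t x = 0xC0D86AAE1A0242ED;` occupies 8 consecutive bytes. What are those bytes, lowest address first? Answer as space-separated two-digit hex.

Split into bytes (most-significant first): C0 D8 6A AE 1A 02 42 ED.
Big-endian stores the most-significant byte at the lowest address.
So the memory order matches the most-significant-first order: C0 D8 6A AE 1A 02 42 ED.

C0 D8 6A AE 1A 02 42 ED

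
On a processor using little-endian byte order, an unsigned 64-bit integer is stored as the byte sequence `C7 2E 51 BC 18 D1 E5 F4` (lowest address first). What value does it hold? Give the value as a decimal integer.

Little-endian stores the least-significant byte at the lowest address.
Reassemble most-significant byte first: F4 E5 D1 18 BC 51 2E C7 → 0xF4E5D118BC512EC7.
0xF4E5D118BC512EC7 = 17646740619090013895.

17646740619090013895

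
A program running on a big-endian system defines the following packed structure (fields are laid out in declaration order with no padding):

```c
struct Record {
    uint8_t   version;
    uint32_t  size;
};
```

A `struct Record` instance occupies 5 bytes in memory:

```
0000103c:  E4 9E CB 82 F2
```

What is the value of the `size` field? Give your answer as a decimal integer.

2664137458

`size` follows `version` (1 byte), so it starts at byte offset 1 and occupies 4 bytes.
Bytes at offsets 1..4: 9E CB 82 F2.
In big-endian order the high byte comes first in memory.
The bytes are already most-significant first: 0x9ECB82F2.
0x9ECB82F2 = 2664137458.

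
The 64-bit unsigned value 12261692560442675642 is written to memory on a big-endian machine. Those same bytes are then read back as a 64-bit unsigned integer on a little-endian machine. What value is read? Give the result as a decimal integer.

12261692560442675642 in 64-bit hexadecimal is 0xAA2A486B223C51BA.
Stored big-endian, the bytes at ascending addresses are AA 2A 48 6B 22 3C 51 BA.
Read back as little-endian, the first byte is least significant, giving 0xBA513C226B482AAA.
0xBA513C226B482AAA = 13425578082694605482.

13425578082694605482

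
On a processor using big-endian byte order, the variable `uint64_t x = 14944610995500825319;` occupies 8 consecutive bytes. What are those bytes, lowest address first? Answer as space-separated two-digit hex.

CF 65 EC 85 3D 39 3A E7

14944610995500825319 in hexadecimal, padded to 64 bits, is 0xCF65EC853D393AE7.
Split into bytes (most-significant first): CF 65 EC 85 3D 39 3A E7.
Big-endian stores the most-significant byte at the lowest address.
So the memory order matches the most-significant-first order: CF 65 EC 85 3D 39 3A E7.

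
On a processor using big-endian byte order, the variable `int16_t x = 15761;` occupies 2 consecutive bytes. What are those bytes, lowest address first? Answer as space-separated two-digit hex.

15761 in hexadecimal, padded to 16 bits, is 0x3D91.
Split into bytes (most-significant first): 3D 91.
Big-endian stores the most-significant byte at the lowest address.
So the memory order matches the most-significant-first order: 3D 91.

3D 91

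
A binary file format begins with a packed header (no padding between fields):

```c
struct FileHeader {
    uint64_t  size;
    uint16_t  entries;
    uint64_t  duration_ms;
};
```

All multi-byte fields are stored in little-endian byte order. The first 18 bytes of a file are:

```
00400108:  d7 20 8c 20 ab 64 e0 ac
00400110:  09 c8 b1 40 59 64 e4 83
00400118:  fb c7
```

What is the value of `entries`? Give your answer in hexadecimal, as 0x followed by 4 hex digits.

0xC809

`entries` follows `size` (8 bytes), so it starts at byte offset 8 and occupies 2 bytes.
Bytes at offsets 8..9: 09 C8.
In little-endian order the low byte comes first in memory.
Reassemble most-significant byte first: C8 09 → 0xC809.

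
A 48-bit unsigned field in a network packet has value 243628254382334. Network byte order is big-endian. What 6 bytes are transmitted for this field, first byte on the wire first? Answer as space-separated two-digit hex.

DD 94 1F 8F 48 FE

243628254382334 in hexadecimal, padded to 48 bits, is 0xDD941F8F48FE.
Split into bytes (most-significant first): DD 94 1F 8F 48 FE.
Big-endian stores the most-significant byte at the lowest address.
So the memory order matches the most-significant-first order: DD 94 1F 8F 48 FE.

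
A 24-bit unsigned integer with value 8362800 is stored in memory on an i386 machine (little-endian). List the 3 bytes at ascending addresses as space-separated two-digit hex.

30 9B 7F

8362800 in hexadecimal, padded to 24 bits, is 0x7F9B30.
Split into bytes (most-significant first): 7F 9B 30.
In little-endian order the low byte comes first in memory.
So at ascending addresses the bytes are 30 9B 7F.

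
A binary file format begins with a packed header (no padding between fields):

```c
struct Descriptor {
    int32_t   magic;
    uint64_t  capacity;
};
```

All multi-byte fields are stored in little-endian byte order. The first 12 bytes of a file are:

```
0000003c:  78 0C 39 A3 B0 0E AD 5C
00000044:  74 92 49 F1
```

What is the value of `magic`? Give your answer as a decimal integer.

-1556542344

`magic` is the first field, at byte offset 0, occupying 4 bytes.
Bytes at offsets 0..3: 78 0C 39 A3.
Little-endian: lowest address holds the least-significant byte.
Reassemble most-significant byte first: A3 39 0C 78 → 0xA3390C78.
Top bit is set, so as a signed 32-bit value this is 0xA3390C78 − 2^32 = -1556542344.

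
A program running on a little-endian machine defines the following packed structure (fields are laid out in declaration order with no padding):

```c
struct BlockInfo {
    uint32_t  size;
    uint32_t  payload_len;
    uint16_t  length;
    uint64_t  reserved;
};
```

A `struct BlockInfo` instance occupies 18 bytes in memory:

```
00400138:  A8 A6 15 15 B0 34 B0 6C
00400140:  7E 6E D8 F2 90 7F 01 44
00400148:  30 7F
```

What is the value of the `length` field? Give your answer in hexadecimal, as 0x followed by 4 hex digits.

0x6E7E

`length` follows `size` (4 B), `payload_len` (4 B), so it starts at offset 4 + 4 = 8 and occupies 2 bytes.
Bytes at offsets 8..9: 7E 6E.
In little-endian order the low byte comes first in memory.
Reassemble most-significant byte first: 6E 7E → 0x6E7E.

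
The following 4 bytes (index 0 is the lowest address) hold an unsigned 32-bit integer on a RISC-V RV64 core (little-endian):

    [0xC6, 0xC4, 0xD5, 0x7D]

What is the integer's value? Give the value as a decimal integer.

Little-endian stores the least-significant byte at the lowest address.
Reassemble most-significant byte first: 7D D5 C4 C6 → 0x7DD5C4C6.
0x7DD5C4C6 = 2111161542.

2111161542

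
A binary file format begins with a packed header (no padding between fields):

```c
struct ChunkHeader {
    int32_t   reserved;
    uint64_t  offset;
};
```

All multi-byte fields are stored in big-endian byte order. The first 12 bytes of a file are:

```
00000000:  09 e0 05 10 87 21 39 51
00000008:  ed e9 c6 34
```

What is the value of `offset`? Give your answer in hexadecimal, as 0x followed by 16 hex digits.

0x87213951EDE9C634

`offset` follows `reserved` (4 bytes), so it starts at byte offset 4 and occupies 8 bytes.
Bytes at offsets 4..11: 87 21 39 51 ED E9 C6 34.
Big-endian stores the most-significant byte at the lowest address.
The bytes are already most-significant first: 0x87213951EDE9C634.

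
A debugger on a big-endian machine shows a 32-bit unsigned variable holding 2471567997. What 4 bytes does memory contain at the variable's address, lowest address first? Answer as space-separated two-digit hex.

93 51 22 7D

2471567997 in hexadecimal, padded to 32 bits, is 0x9351227D.
Split into bytes (most-significant first): 93 51 22 7D.
In big-endian order the high byte comes first in memory.
So the memory order matches the most-significant-first order: 93 51 22 7D.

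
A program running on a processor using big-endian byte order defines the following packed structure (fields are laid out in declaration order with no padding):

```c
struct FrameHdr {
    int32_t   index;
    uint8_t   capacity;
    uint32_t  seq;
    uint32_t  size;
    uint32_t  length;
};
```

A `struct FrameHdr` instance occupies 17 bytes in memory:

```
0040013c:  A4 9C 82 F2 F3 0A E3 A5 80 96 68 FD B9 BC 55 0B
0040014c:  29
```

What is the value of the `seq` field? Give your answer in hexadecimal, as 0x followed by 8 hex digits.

`seq` follows `index` (4 B), `capacity` (1 B), so it starts at offset 4 + 1 = 5 and occupies 4 bytes.
Bytes at offsets 5..8: 0A E3 A5 80.
In big-endian order the high byte comes first in memory.
The bytes are already most-significant first: 0x0AE3A580.

0x0AE3A580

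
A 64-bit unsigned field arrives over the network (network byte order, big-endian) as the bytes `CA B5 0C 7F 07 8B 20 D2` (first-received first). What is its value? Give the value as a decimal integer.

In big-endian order the high byte comes first in memory.
The bytes are already most-significant first: 0xCAB50C7F078B20D2.
0xCAB50C7F078B20D2 = 14606594706173010130.

14606594706173010130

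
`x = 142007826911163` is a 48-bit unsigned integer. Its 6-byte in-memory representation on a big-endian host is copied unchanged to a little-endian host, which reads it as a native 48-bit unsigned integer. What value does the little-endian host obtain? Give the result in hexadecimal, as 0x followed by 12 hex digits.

0xBB0F14C62781

142007826911163 in 48-bit hexadecimal is 0x8127C6140FBB.
Stored big-endian, the bytes at ascending addresses are 81 27 C6 14 0F BB.
Read back as little-endian, the first byte is least significant, giving 0xBB0F14C62781.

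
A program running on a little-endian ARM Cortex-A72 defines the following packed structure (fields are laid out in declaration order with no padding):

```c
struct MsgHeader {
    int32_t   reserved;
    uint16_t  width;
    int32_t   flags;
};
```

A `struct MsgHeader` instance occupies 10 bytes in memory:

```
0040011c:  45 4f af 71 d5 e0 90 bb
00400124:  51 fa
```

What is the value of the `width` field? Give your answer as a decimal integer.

57557

`width` follows `reserved` (4 bytes), so it starts at byte offset 4 and occupies 2 bytes.
Bytes at offsets 4..5: D5 E0.
Little-endian: lowest address holds the least-significant byte.
Reassemble most-significant byte first: E0 D5 → 0xE0D5.
0xE0D5 = 57557.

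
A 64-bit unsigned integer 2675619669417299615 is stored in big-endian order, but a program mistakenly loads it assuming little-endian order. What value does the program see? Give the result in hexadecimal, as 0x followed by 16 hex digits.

2675619669417299615 in 64-bit hexadecimal is 0x2521B5E9CDAA8E9F.
Stored big-endian, the bytes at ascending addresses are 25 21 B5 E9 CD AA 8E 9F.
Read back as little-endian, the first byte is least significant, giving 0x9F8EAACDE9B52125.

0x9F8EAACDE9B52125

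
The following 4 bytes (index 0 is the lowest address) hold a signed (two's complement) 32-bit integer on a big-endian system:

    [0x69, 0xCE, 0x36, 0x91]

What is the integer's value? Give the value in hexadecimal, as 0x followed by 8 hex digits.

0x69CE3691

Big-endian: lowest address holds the most-significant byte.
The bytes are already most-significant first: 0x69CE3691.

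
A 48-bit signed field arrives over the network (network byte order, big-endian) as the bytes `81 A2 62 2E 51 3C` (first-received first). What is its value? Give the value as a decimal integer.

-138940544822980

Big-endian stores the most-significant byte at the lowest address.
The bytes are already most-significant first: 0x81A2622E513C.
Top bit is set, so as a signed 48-bit value this is 0x81A2622E513C − 2^48 = -138940544822980.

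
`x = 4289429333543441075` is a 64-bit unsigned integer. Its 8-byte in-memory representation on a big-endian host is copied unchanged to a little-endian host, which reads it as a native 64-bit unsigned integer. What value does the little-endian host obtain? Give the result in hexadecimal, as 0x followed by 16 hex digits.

4289429333543441075 in 64-bit hexadecimal is 0x3B871D40A2FF52B3.
Stored big-endian, the bytes at ascending addresses are 3B 87 1D 40 A2 FF 52 B3.
Read back as little-endian, the first byte is least significant, giving 0xB352FFA2401D873B.

0xB352FFA2401D873B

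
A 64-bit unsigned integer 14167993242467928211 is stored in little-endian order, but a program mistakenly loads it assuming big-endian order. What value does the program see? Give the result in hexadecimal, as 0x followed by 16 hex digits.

0x93886FEDC9D29EC4

14167993242467928211 in 64-bit hexadecimal is 0xC49ED2C9ED6F8893.
Stored little-endian, the bytes at ascending addresses are 93 88 6F ED C9 D2 9E C4.
Read back as big-endian, the last byte is least significant, giving 0x93886FEDC9D29EC4.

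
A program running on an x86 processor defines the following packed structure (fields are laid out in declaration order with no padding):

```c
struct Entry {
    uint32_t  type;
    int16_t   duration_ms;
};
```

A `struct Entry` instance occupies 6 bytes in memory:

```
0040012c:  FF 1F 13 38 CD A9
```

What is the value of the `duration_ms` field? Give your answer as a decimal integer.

`duration_ms` follows `type` (4 bytes), so it starts at byte offset 4 and occupies 2 bytes.
Bytes at offsets 4..5: CD A9.
Little-endian: lowest address holds the least-significant byte.
Reassemble most-significant byte first: A9 CD → 0xA9CD.
Top bit is set, so as a signed 16-bit value this is 0xA9CD − 2^16 = -22067.

-22067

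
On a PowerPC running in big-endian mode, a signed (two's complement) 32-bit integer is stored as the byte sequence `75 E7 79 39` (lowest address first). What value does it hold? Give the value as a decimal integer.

In big-endian order the high byte comes first in memory.
The bytes are already most-significant first: 0x75E77939.
0x75E77939 = 1978104121.

1978104121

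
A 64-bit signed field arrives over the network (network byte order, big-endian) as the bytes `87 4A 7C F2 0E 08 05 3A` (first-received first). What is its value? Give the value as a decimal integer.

-8698002351253355206

In big-endian order the high byte comes first in memory.
The bytes are already most-significant first: 0x874A7CF20E08053A.
Top bit is set, so as a signed 64-bit value this is 0x874A7CF20E08053A − 2^64 = -8698002351253355206.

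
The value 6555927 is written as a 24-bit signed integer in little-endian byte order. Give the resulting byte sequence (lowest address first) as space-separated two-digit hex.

6555927 in hexadecimal, padded to 24 bits, is 0x640917.
Split into bytes (most-significant first): 64 09 17.
Little-endian stores the least-significant byte at the lowest address.
So at ascending addresses the bytes are 17 09 64.

17 09 64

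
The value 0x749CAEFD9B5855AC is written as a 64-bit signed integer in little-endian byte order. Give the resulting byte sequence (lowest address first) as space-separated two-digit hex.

Split into bytes (most-significant first): 74 9C AE FD 9B 58 55 AC.
Little-endian: lowest address holds the least-significant byte.
So at ascending addresses the bytes are AC 55 58 9B FD AE 9C 74.

AC 55 58 9B FD AE 9C 74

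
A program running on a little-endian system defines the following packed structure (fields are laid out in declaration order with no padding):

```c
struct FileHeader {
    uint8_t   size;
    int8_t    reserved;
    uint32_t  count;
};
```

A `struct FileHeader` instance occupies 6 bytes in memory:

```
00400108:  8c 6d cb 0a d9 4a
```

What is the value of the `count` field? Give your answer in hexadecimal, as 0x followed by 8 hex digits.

0x4AD90ACB

`count` follows `size` (1 B), `reserved` (1 B), so it starts at offset 1 + 1 = 2 and occupies 4 bytes.
Bytes at offsets 2..5: CB 0A D9 4A.
Little-endian stores the least-significant byte at the lowest address.
Reassemble most-significant byte first: 4A D9 0A CB → 0x4AD90ACB.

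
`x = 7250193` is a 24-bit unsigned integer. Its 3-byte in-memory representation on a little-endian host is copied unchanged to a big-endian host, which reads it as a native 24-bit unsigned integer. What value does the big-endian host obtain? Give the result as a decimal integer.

7250193 in 24-bit hexadecimal is 0x6EA111.
Stored little-endian, the bytes at ascending addresses are 11 A1 6E.
Read back as big-endian, the last byte is least significant, giving 0x11A16E.
0x11A16E = 1155438.

1155438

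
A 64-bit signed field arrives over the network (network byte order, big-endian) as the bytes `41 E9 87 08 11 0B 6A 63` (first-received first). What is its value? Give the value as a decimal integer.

4749475750754347619

Big-endian: lowest address holds the most-significant byte.
The bytes are already most-significant first: 0x41E98708110B6A63.
0x41E98708110B6A63 = 4749475750754347619.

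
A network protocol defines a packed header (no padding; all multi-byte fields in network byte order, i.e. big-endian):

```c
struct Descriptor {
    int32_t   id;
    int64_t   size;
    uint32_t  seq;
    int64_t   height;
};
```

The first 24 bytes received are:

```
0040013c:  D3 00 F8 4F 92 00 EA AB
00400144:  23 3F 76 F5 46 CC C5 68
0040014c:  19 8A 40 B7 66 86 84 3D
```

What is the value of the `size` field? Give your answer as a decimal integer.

`size` follows `id` (4 bytes), so it starts at byte offset 4 and occupies 8 bytes.
Bytes at offsets 4..11: 92 00 EA AB 23 3F 76 F5.
Big-endian: lowest address holds the most-significant byte.
The bytes are already most-significant first: 0x9200EAAB233F76F5.
Top bit is set, so as a signed 64-bit value this is 0x9200EAAB233F76F5 − 2^64 = -7926077323420403979.

-7926077323420403979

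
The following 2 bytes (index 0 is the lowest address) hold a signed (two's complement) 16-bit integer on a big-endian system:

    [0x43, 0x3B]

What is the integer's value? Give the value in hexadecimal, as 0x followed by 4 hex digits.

Big-endian: lowest address holds the most-significant byte.
The bytes are already most-significant first: 0x433B.

0x433B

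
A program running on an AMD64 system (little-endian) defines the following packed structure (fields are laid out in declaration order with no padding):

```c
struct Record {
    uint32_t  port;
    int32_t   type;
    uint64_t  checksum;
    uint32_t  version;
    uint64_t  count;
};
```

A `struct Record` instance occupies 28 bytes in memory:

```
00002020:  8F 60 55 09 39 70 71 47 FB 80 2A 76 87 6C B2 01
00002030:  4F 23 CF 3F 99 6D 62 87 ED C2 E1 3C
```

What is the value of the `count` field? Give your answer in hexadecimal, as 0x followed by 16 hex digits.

`count` follows `port` (4 B), `type` (4 B), `checksum` (8 B), `version` (4 B), so it starts at offset 4 + 4 + 8 + 4 = 20 and occupies 8 bytes.
Bytes at offsets 20..27: 99 6D 62 87 ED C2 E1 3C.
In little-endian order the low byte comes first in memory.
Reassemble most-significant byte first: 3C E1 C2 ED 87 62 6D 99 → 0x3CE1C2ED87626D99.

0x3CE1C2ED87626D99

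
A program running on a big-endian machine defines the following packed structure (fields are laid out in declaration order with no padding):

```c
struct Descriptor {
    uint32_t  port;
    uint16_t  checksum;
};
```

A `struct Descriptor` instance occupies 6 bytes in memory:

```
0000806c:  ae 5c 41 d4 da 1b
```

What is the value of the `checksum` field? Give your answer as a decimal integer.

55835

`checksum` follows `port` (4 bytes), so it starts at byte offset 4 and occupies 2 bytes.
Bytes at offsets 4..5: DA 1B.
In big-endian order the high byte comes first in memory.
The bytes are already most-significant first: 0xDA1B.
0xDA1B = 55835.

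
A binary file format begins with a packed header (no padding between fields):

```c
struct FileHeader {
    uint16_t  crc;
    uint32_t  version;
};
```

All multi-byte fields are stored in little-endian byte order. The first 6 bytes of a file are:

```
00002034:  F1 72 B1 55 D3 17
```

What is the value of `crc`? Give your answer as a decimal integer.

29425

`crc` is the first field, at byte offset 0, occupying 2 bytes.
Bytes at offsets 0..1: F1 72.
Little-endian: lowest address holds the least-significant byte.
Reassemble most-significant byte first: 72 F1 → 0x72F1.
0x72F1 = 29425.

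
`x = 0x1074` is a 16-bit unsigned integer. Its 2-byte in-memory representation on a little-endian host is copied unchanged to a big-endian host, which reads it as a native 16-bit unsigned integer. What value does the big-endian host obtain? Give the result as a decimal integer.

Stored little-endian, the bytes at ascending addresses are 74 10.
Read back as big-endian, the last byte is least significant, giving 0x7410.
0x7410 = 29712.

29712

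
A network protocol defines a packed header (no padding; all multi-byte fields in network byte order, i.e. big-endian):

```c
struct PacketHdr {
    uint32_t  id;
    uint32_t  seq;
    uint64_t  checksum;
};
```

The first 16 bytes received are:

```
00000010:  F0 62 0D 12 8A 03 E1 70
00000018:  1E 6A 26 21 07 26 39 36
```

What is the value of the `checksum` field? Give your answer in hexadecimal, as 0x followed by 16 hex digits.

`checksum` follows `id` (4 B), `seq` (4 B), so it starts at offset 4 + 4 = 8 and occupies 8 bytes.
Bytes at offsets 8..15: 1E 6A 26 21 07 26 39 36.
In big-endian order the high byte comes first in memory.
The bytes are already most-significant first: 0x1E6A262107263936.

0x1E6A262107263936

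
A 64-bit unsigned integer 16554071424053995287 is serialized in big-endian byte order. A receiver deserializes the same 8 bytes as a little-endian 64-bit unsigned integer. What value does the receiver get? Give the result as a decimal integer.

1722396790044539877

16554071424053995287 in 64-bit hexadecimal is 0xE5BBE040C12EE717.
Stored big-endian, the bytes at ascending addresses are E5 BB E0 40 C1 2E E7 17.
Read back as little-endian, the first byte is least significant, giving 0x17E72EC140E0BBE5.
0x17E72EC140E0BBE5 = 1722396790044539877.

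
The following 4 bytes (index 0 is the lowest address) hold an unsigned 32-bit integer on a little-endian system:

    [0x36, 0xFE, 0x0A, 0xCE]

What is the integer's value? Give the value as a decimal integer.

Little-endian stores the least-significant byte at the lowest address.
Reassemble most-significant byte first: CE 0A FE 36 → 0xCE0AFE36.
0xCE0AFE36 = 3456826934.

3456826934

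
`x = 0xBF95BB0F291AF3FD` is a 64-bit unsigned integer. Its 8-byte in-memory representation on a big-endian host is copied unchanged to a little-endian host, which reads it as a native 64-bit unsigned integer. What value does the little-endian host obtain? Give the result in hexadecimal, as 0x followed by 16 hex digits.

0xFDF31A290FBB95BF

Stored big-endian, the bytes at ascending addresses are BF 95 BB 0F 29 1A F3 FD.
Read back as little-endian, the first byte is least significant, giving 0xFDF31A290FBB95BF.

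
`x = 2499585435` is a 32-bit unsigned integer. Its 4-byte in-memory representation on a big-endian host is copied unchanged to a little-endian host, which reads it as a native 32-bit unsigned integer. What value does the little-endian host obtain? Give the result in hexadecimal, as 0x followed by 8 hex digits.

2499585435 in 32-bit hexadecimal is 0x94FCA59B.
Stored big-endian, the bytes at ascending addresses are 94 FC A5 9B.
Read back as little-endian, the first byte is least significant, giving 0x9BA5FC94.

0x9BA5FC94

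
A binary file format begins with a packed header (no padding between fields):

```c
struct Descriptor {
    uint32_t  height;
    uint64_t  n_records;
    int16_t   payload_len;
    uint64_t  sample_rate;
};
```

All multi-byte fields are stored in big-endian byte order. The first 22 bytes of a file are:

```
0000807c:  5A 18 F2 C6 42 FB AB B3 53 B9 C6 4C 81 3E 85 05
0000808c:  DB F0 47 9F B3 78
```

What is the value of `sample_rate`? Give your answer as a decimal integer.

`sample_rate` follows `height` (4 B), `n_records` (8 B), `payload_len` (2 B), so it starts at offset 4 + 8 + 2 = 14 and occupies 8 bytes.
Bytes at offsets 14..21: 85 05 DB F0 47 9F B3 78.
Big-endian stores the most-significant byte at the lowest address.
The bytes are already most-significant first: 0x8505DBF0479FB378.
0x8505DBF0479FB378 = 9585309206968251256.

9585309206968251256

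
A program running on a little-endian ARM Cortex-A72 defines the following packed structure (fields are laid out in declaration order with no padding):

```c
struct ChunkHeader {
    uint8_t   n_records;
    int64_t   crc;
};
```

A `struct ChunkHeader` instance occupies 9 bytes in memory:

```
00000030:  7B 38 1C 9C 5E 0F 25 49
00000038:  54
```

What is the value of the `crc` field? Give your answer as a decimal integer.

6073426320427850808

`crc` follows `n_records` (1 byte), so it starts at byte offset 1 and occupies 8 bytes.
Bytes at offsets 1..8: 38 1C 9C 5E 0F 25 49 54.
In little-endian order the low byte comes first in memory.
Reassemble most-significant byte first: 54 49 25 0F 5E 9C 1C 38 → 0x5449250F5E9C1C38.
0x5449250F5E9C1C38 = 6073426320427850808.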